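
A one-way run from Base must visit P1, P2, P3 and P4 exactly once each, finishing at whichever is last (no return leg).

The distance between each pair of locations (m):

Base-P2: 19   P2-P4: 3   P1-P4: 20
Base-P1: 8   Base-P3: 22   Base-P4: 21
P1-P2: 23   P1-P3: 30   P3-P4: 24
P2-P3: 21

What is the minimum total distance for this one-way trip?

52 m — the minimum one-way total.

There are 4! = 24 possible orderings.
Base→P1→P2→P3→P4: 8+23+21+24 = 76
Base→P1→P2→P4→P3: 8+23+3+24 = 58
Base→P1→P3→P2→P4: 8+30+21+3 = 62
Base→P1→P3→P4→P2: 8+30+24+3 = 65
Base→P1→P4→P2→P3: 8+20+3+21 = 52
Base→P1→P4→P3→P2: 8+20+24+21 = 73
Base→P2→P1→P3→P4: 19+23+30+24 = 96
Base→P2→P1→P4→P3: 19+23+20+24 = 86
Base→P2→P3→P1→P4: 19+21+30+20 = 90
Base→P2→P3→P4→P1: 19+21+24+20 = 84
Base→P2→P4→P1→P3: 19+3+20+30 = 72
Base→P2→P4→P3→P1: 19+3+24+30 = 76
Base→P3→P1→P2→P4: 22+30+23+3 = 78
Base→P3→P1→P4→P2: 22+30+20+3 = 75
… (10 more)
The minimum is 52.
One shortest path: Base → P1 → P4 → P2 → P3.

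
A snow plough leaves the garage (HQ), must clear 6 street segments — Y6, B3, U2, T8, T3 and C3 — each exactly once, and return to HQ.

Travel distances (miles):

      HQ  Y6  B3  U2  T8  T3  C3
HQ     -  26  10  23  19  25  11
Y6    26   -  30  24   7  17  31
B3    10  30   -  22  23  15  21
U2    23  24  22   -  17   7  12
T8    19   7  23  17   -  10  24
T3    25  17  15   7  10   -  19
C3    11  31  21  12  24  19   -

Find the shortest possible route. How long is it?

Minimum total distance: 87 miles.

HQ - Y6 - B3 - U2 - T8 - T3 - C3 - HQ: 26+30+22+17+10+19+11 = 135
HQ - Y6 - B3 - U2 - T8 - C3 - T3 - HQ: 26+30+22+17+24+19+25 = 163
HQ - Y6 - B3 - U2 - T3 - T8 - C3 - HQ: 26+30+22+7+10+24+11 = 130
HQ - Y6 - B3 - U2 - T3 - C3 - T8 - HQ: 26+30+22+7+19+24+19 = 147
HQ - Y6 - B3 - U2 - C3 - T8 - T3 - HQ: 26+30+22+12+24+10+25 = 149
HQ - Y6 - B3 - U2 - C3 - T3 - T8 - HQ: 26+30+22+12+19+10+19 = 138
HQ - Y6 - B3 - T8 - U2 - T3 - C3 - HQ: 26+30+23+17+7+19+11 = 133
HQ - Y6 - B3 - T8 - U2 - C3 - T3 - HQ: 26+30+23+17+12+19+25 = 152
… (352 more)
HQ - B3 - Y6 - T8 - T3 - U2 - C3 - HQ: 10+30+7+10+7+12+11 = 87  ← best
The minimum is 87.
One optimal route: HQ → B3 → Y6 → T8 → T3 → U2 → C3 → HQ (or its reverse).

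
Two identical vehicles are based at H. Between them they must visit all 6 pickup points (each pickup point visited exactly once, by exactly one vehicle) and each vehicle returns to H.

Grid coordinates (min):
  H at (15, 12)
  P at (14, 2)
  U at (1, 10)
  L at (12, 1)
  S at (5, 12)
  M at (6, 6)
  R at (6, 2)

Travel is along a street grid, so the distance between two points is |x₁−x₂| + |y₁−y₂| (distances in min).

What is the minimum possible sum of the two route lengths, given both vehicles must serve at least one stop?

70 min — the smallest possible combined total.

Try each way of splitting the stops between the two vehicles (each non-empty) and, for each split, find the best tour for each vehicle:
  {P} + {U, L, S, M, R}: 22 + 50 = 72
  {U} + {P, L, S, M, R}: 32 + 42 = 74
  {P, U} + {L, S, M, R}: 48 + 42 = 90
  {L} + {P, U, S, M, R}: 28 + 48 = 76
  {P, L} + {U, S, M, R}: 28 + 48 = 76
  {U, L} + {P, S, M, R}: 50 + 40 = 90
  … (31 splits in total)
  {S} + {P, U, L, M, R}: 20 + 50 = 70  ← best
Best: vehicle 1 H → S → H = 20; vehicle 2 H → P → L → R → M → U → H = 50; combined 70.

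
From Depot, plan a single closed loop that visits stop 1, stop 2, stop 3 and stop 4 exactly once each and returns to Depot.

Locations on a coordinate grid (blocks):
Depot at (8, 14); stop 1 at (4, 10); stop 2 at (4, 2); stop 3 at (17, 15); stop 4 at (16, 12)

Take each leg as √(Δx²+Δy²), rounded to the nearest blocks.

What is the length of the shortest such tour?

Depot → stop 1 → stop 2 → stop 3 → stop 4 → Depot: 6+8+18+3+8 = 43
Depot → stop 1 → stop 2 → stop 4 → stop 3 → Depot: 6+8+16+3+9 = 42
Depot → stop 1 → stop 3 → stop 2 → stop 4 → Depot: 6+14+18+16+8 = 62
Depot → stop 1 → stop 3 → stop 4 → stop 2 → Depot: 6+14+3+16+13 = 52
Depot → stop 1 → stop 4 → stop 2 → stop 3 → Depot: 6+12+16+18+9 = 61
Depot → stop 1 → stop 4 → stop 3 → stop 2 → Depot: 6+12+3+18+13 = 52
Depot → stop 2 → stop 1 → stop 3 → stop 4 → Depot: 13+8+14+3+8 = 46
Depot → stop 2 → stop 1 → stop 4 → stop 3 → Depot: 13+8+12+3+9 = 45
Depot → stop 2 → stop 3 → stop 1 → stop 4 → Depot: 13+18+14+12+8 = 65
Depot → stop 2 → stop 4 → stop 1 → stop 3 → Depot: 13+16+12+14+9 = 64
Depot → stop 3 → stop 1 → stop 2 → stop 4 → Depot: 9+14+8+16+8 = 55
Depot → stop 3 → stop 2 → stop 1 → stop 4 → Depot: 9+18+8+12+8 = 55
The minimum is 42.
One optimal route: Depot → stop 1 → stop 2 → stop 4 → stop 3 → Depot (or its reverse).

Shortest round trip = 42 blocks.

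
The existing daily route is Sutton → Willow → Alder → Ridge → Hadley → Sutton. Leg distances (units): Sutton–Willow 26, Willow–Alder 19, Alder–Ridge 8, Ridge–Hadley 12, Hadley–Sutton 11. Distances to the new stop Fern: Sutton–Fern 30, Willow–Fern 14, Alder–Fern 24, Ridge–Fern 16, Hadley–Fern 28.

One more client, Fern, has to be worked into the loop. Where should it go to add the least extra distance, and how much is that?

Insertion cost between consecutive stops i–j is d(i,Fern) + d(Fern,j) − d(i,j):
  between Sutton and Willow: 30 + 14 − 26 = 18
  between Willow and Alder: 14 + 24 − 19 = 19
  between Alder and Ridge: 24 + 16 − 8 = 32
  between Ridge and Hadley: 16 + 28 − 12 = 32
  between Hadley and Sutton: 28 + 30 − 11 = 47
Cheapest insertion is between Sutton and Willow, adding 18.
New total = 76 + 18 = 94.

Adding 18 by placing Fern on the Sutton–Willow leg.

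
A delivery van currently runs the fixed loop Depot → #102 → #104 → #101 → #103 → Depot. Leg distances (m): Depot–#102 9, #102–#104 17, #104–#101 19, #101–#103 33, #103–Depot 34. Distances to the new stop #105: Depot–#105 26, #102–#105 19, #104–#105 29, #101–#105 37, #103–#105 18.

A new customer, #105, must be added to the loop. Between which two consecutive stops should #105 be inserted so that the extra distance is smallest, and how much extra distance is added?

Adding 10 m by placing #105 on the #103–Depot leg.

Insertion cost between consecutive stops i–j is d(i,#105) + d(#105,j) − d(i,j):
  between Depot and #102: 26 + 19 − 9 = 36
  between #102 and #104: 19 + 29 − 17 = 31
  between #104 and #101: 29 + 37 − 19 = 47
  between #101 and #103: 37 + 18 − 33 = 22
  between #103 and Depot: 18 + 26 − 34 = 10
Cheapest insertion is between #103 and Depot, adding 10.
New total = 112 + 10 = 122.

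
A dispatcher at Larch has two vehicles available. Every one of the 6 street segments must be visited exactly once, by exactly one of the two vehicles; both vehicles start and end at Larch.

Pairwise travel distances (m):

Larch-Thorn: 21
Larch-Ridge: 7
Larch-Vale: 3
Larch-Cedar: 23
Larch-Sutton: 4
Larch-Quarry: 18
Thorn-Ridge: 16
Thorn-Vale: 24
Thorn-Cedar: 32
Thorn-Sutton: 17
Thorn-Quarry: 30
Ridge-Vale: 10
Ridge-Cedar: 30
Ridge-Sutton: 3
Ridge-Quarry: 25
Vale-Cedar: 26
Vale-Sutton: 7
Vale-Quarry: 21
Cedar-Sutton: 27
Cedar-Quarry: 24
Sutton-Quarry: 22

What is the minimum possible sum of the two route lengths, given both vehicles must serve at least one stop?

103 m — the smallest possible combined total.

Try each way of splitting the stops between the two vehicles (each non-empty) and, for each split, find the best tour for each vehicle:
  {Thorn} + {Ridge, Vale, Cedar, Sutton, Quarry}: 42 + 85 = 127
  {Ridge} + {Thorn, Vale, Cedar, Sutton, Quarry}: 14 + 101 = 115
  {Thorn, Ridge} + {Vale, Cedar, Sutton, Quarry}: 44 + 79 = 123
  {Vale} + {Thorn, Ridge, Cedar, Sutton, Quarry}: 6 + 97 = 103
  {Thorn, Vale} + {Ridge, Cedar, Sutton, Quarry}: 48 + 79 = 127
  {Ridge, Vale} + {Thorn, Cedar, Sutton, Quarry}: 20 + 95 = 115
  … (31 splits in total)
Best: vehicle 1 Larch → Vale → Larch = 6; vehicle 2 Larch → Sutton → Ridge → Thorn → Cedar → Quarry → Larch = 97; combined 103.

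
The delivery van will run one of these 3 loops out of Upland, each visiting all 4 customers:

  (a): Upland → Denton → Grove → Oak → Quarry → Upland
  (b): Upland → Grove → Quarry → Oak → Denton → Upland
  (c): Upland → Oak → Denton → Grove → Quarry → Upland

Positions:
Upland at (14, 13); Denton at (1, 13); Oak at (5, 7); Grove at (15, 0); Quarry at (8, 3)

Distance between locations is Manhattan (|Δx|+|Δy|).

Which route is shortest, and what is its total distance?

(a): 13 + 27 + 17 + 7 + 16 = 80
(b): 14 + 10 + 7 + 10 + 13 = 54
(c): 15 + 10 + 27 + 10 + 16 = 78

Shortest is (b), total 54.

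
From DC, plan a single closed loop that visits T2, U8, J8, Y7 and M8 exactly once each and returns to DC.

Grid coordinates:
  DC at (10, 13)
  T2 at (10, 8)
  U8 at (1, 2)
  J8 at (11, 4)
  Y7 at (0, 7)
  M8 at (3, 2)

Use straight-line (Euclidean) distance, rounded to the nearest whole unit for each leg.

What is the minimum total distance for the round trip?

Shortest round trip = 36.

With 5 stops there are 5!/2 = 60 distinct round trips (a route and its reverse cost the same).
DC - T2 - U8 - J8 - Y7 - M8 - DC: 5+11+10+11+6+13 = 56
DC - T2 - U8 - J8 - M8 - Y7 - DC: 5+11+10+8+6+12 = 52
DC - T2 - U8 - Y7 - J8 - M8 - DC: 5+11+5+11+8+13 = 53
DC - T2 - U8 - Y7 - M8 - J8 - DC: 5+11+5+6+8+9 = 44
DC - T2 - U8 - M8 - J8 - Y7 - DC: 5+11+2+8+11+12 = 49
DC - T2 - U8 - M8 - Y7 - J8 - DC: 5+11+2+6+11+9 = 44
DC - T2 - J8 - U8 - Y7 - M8 - DC: 5+4+10+5+6+13 = 43
DC - T2 - J8 - U8 - M8 - Y7 - DC: 5+4+10+2+6+12 = 39
DC - T2 - J8 - Y7 - U8 - M8 - DC: 5+4+11+5+2+13 = 40
DC - T2 - J8 - Y7 - M8 - U8 - DC: 5+4+11+6+2+14 = 42
DC - T2 - J8 - M8 - U8 - Y7 - DC: 5+4+8+2+5+12 = 36
DC - T2 - J8 - M8 - Y7 - U8 - DC: 5+4+8+6+5+14 = 42
DC - T2 - Y7 - U8 - J8 - M8 - DC: 5+10+5+10+8+13 = 51
DC - T2 - Y7 - U8 - M8 - J8 - DC: 5+10+5+2+8+9 = 39
… (46 more)
The minimum is 36.
One optimal route: DC → T2 → J8 → M8 → U8 → Y7 → DC (or its reverse).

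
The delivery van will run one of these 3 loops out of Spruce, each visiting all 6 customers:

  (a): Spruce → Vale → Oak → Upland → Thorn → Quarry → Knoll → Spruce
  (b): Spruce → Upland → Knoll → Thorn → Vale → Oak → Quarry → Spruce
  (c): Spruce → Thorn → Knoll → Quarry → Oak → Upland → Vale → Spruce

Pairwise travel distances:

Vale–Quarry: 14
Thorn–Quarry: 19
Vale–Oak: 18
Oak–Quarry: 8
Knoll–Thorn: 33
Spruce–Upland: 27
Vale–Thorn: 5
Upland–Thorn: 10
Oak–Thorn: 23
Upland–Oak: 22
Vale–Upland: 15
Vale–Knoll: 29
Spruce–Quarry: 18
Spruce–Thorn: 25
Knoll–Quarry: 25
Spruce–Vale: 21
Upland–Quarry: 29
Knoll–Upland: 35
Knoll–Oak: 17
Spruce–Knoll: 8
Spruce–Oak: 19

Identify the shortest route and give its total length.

Shortest is (a), total 123.

(a): 21 + 18 + 22 + 10 + 19 + 25 + 8 = 123
(b): 27 + 35 + 33 + 5 + 18 + 8 + 18 = 144
(c): 25 + 33 + 25 + 8 + 22 + 15 + 21 = 149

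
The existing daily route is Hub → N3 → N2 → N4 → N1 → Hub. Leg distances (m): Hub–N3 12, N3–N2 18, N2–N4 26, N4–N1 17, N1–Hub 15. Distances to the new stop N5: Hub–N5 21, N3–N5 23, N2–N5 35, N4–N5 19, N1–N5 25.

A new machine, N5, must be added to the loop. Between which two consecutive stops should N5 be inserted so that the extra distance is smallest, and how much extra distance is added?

Adding 27 m by placing N5 on the N4–N1 leg.

Insertion cost between consecutive stops i–j is d(i,N5) + d(N5,j) − d(i,j):
  between Hub and N3: 21 + 23 − 12 = 32
  between N3 and N2: 23 + 35 − 18 = 40
  between N2 and N4: 35 + 19 − 26 = 28
  between N4 and N1: 19 + 25 − 17 = 27
  between N1 and Hub: 25 + 21 − 15 = 31
Cheapest insertion is between N4 and N1, adding 27.
New total = 88 + 27 = 115.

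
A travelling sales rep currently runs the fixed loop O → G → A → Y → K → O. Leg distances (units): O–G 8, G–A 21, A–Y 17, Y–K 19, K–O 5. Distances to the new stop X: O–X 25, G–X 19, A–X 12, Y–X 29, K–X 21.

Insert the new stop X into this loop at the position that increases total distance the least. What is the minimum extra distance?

Insertion cost between consecutive stops i–j is d(i,X) + d(X,j) − d(i,j):
  between O and G: 25 + 19 − 8 = 36
  between G and A: 19 + 12 − 21 = 10
  between A and Y: 12 + 29 − 17 = 24
  between Y and K: 29 + 21 − 19 = 31
  between K and O: 21 + 25 − 5 = 41
Cheapest insertion is between G and A, adding 10.
New total = 70 + 10 = 80.

Minimum extra distance: 10, inserting X between G and A.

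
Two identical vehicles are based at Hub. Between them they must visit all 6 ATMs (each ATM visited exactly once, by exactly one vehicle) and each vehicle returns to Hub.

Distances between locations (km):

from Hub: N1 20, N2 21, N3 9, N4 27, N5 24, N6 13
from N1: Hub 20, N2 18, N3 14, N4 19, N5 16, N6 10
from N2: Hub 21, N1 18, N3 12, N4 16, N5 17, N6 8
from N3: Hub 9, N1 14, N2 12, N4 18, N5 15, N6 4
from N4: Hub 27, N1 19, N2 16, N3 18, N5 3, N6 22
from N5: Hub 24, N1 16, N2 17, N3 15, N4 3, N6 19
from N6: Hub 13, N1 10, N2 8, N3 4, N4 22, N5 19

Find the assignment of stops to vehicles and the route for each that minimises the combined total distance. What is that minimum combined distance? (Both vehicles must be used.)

94 km — the smallest possible combined total.

There are 2^5 − 1 = 31 ways to divide the 6 stops into two non-empty groups. For each, the best each vehicle can do is its own shortest tour through its group:
  {N1} + {N2, N3, N4, N5, N6}: 40 + 64 = 104
  {N2} + {N1, N3, N4, N5, N6}: 42 + 69 = 111
  {N1, N2} + {N3, N4, N5, N6}: 59 + 62 = 121
  {N3} + {N1, N2, N4, N5, N6}: 18 + 76 = 94
  {N1, N3} + {N2, N4, N5, N6}: 43 + 64 = 107
  {N2, N3} + {N1, N4, N5, N6}: 42 + 69 = 111
  … (31 splits in total)
Best: vehicle 1 Hub → N3 → Hub = 18; vehicle 2 Hub → N1 → N5 → N4 → N2 → N6 → Hub = 76; combined 94.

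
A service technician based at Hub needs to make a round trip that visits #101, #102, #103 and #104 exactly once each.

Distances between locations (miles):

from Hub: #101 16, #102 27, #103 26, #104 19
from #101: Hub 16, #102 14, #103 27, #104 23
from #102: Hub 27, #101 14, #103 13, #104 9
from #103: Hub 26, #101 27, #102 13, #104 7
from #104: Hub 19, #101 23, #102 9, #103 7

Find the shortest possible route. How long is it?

There are 12 distinct closed tours to check (reversals are equivalent).
Hub - #101 - #102 - #103 - #104 - Hub: 16+14+13+7+19 = 69
Hub - #101 - #102 - #104 - #103 - Hub: 16+14+9+7+26 = 72
Hub - #101 - #103 - #102 - #104 - Hub: 16+27+13+9+19 = 84
Hub - #101 - #103 - #104 - #102 - Hub: 16+27+7+9+27 = 86
Hub - #101 - #104 - #102 - #103 - Hub: 16+23+9+13+26 = 87
Hub - #101 - #104 - #103 - #102 - Hub: 16+23+7+13+27 = 86
Hub - #102 - #101 - #103 - #104 - Hub: 27+14+27+7+19 = 94
Hub - #102 - #101 - #104 - #103 - Hub: 27+14+23+7+26 = 97
Hub - #102 - #103 - #101 - #104 - Hub: 27+13+27+23+19 = 109
Hub - #102 - #104 - #101 - #103 - Hub: 27+9+23+27+26 = 112
Hub - #103 - #101 - #102 - #104 - Hub: 26+27+14+9+19 = 95
Hub - #103 - #102 - #101 - #104 - Hub: 26+13+14+23+19 = 95
The minimum is 69.
One optimal route: Hub → #101 → #102 → #103 → #104 → Hub (or its reverse).

69 miles — the shortest possible round trip.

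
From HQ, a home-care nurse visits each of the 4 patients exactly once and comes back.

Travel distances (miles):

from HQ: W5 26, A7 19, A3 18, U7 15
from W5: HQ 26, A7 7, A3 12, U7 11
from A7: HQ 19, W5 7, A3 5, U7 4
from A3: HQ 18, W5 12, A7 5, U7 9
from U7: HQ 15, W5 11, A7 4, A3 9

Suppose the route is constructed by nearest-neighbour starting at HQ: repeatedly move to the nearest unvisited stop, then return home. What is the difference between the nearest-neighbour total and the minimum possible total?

The nearest-neighbour route is 6 miles longer than optimal.

From HQ: U7=15, A3=18, A7=19, W5=26 → choose U7 (15).
From U7: A7=4, A3=9, W5=11 → choose A7 (4).
From A7: A3=5, W5=7 → choose A3 (5).
From A3: W5=12 → choose W5 (12).
NN route HQ → U7 → A7 → A3 → W5 → HQ costs 62.
Optimal: HQ → A3 → W5 → A7 → U7 → HQ costs 56 (by enumerating all 12 distinct tours).
Excess = 62 − 56 = 6.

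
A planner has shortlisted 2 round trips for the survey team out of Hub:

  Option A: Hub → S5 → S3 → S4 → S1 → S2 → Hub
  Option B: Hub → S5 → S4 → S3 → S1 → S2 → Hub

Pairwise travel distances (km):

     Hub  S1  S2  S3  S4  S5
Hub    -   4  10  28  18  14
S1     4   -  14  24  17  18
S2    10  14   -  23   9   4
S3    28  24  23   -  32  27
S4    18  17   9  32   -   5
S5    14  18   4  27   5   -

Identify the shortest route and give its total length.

Option A: 14 + 27 + 32 + 17 + 14 + 10 = 114
Option B: 14 + 5 + 32 + 24 + 14 + 10 = 99

Shortest is Option B, total 99 km.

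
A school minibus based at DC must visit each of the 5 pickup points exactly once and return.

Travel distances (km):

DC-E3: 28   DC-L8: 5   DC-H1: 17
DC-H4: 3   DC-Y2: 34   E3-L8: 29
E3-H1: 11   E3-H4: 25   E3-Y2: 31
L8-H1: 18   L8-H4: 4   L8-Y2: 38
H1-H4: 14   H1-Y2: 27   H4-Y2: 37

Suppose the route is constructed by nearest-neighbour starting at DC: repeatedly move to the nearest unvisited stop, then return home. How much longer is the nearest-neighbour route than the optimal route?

The nearest-neighbour route is 2 km longer than optimal.

From DC: H4=3, L8=5, H1=17, E3=28, Y2=34 → choose H4 (3).
From H4: L8=4, H1=14, E3=25, Y2=37 → choose L8 (4).
From L8: H1=18, E3=29, Y2=38 → choose H1 (18).
From H1: E3=11, Y2=27 → choose E3 (11).
From E3: Y2=31 → choose Y2 (31).
NN route DC → H4 → L8 → H1 → E3 → Y2 → DC costs 101.
Optimal: DC → L8 → H4 → H1 → E3 → Y2 → DC costs 99 (by enumerating all 60 distinct tours).
Excess = 101 − 99 = 2.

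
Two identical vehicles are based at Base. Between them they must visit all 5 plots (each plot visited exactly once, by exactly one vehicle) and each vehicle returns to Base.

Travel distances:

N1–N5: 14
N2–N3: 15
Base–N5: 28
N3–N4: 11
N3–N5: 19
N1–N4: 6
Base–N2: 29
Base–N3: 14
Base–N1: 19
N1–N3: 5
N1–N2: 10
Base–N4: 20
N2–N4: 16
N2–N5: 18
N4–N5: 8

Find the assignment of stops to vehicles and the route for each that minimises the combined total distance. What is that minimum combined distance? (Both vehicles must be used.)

There are 2^4 − 1 = 15 ways to divide the 5 stops into two non-empty groups. For each, the best each vehicle can do is its own shortest tour through its group:
  {N1} + {N2, N3, N4, N5}: 38 + 75 = 113
  {N2} + {N1, N3, N4, N5}: 58 + 61 = 119
  {N1, N2} + {N3, N4, N5}: 58 + 61 = 119
  {N3} + {N1, N2, N4, N5}: 28 + 75 = 103
  {N1, N3} + {N2, N4, N5}: 38 + 75 = 113
  {N2, N3} + {N1, N4, N5}: 58 + 61 = 119
  … (15 splits in total)
Best: vehicle 1 Base → N3 → Base = 28; vehicle 2 Base → N1 → N2 → N5 → N4 → Base = 75; combined 103.

103 — the smallest possible combined total.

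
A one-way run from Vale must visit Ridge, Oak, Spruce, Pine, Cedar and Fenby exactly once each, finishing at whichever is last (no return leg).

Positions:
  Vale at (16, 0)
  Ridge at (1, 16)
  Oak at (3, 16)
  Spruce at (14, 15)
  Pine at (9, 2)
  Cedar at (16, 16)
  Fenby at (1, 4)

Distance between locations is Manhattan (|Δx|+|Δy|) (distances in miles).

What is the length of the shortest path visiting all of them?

There are 6! = 720 possible orderings.
Vale - Ridge - Oak - Spruce - Pine - Cedar - Fenby: 31+2+12+18+21+27 = 111
Vale - Ridge - Oak - Spruce - Pine - Fenby - Cedar: 31+2+12+18+10+27 = 100
Vale - Ridge - Oak - Spruce - Cedar - Pine - Fenby: 31+2+12+3+21+10 = 79
Vale - Ridge - Oak - Spruce - Cedar - Fenby - Pine: 31+2+12+3+27+10 = 85
Vale - Ridge - Oak - Spruce - Fenby - Pine - Cedar: 31+2+12+24+10+21 = 100
Vale - Ridge - Oak - Spruce - Fenby - Cedar - Pine: 31+2+12+24+27+21 = 117
Vale - Ridge - Oak - Pine - Spruce - Cedar - Fenby: 31+2+20+18+3+27 = 101
Vale - Ridge - Oak - Pine - Spruce - Fenby - Cedar: 31+2+20+18+24+27 = 122
… (712 more)
Vale - Pine - Fenby - Ridge - Oak - Spruce - Cedar: 9+10+12+2+12+3 = 48  ← best
The minimum is 48.
One shortest path: Vale → Pine → Fenby → Ridge → Oak → Spruce → Cedar.

48 miles — the minimum one-way total.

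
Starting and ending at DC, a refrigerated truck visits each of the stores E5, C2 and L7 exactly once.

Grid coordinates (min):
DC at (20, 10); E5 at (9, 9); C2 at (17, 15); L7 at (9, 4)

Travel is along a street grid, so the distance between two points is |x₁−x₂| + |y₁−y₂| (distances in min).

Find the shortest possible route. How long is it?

44 min — the shortest possible round trip.

DC-E5-C2-L7-DC: 12+14+19+17 = 62
DC-E5-L7-C2-DC: 12+5+19+8 = 44
DC-C2-E5-L7-DC: 8+14+5+17 = 44
The minimum is 44.
One optimal route: DC → E5 → L7 → C2 → DC (or its reverse).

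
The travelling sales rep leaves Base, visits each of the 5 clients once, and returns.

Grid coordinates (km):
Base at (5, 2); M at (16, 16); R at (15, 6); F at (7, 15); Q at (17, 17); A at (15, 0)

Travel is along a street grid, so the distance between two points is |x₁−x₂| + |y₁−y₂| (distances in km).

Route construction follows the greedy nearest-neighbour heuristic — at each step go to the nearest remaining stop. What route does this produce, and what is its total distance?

Base → [A:12 / R:14 / F:15 / M:25 / Q:27] → A (12)
A → [R:6 / M:17 / Q:19 / F:23] → R (6)
R → [M:11 / Q:13 / F:17] → M (11)
M → [Q:2 / F:10] → Q (2)
Q → [F:12] → F (12)
Return F→Base: 15.
Total = 12 + 6 + 11 + 2 + 12 + 15 = 58.

Total distance 58 km via the nearest-neighbour route Base → A → R → M → Q → F → Base.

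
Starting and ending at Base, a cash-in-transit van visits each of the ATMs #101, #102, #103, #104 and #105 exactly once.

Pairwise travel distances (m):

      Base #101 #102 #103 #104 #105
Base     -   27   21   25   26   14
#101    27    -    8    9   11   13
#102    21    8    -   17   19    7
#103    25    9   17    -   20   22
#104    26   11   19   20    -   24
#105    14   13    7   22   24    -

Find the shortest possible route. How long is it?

There are 60 distinct closed tours to check (reversals are equivalent).
Base→#101→#102→#103→#104→#105→Base: 27+8+17+20+24+14 = 110
Base→#101→#102→#103→#105→#104→Base: 27+8+17+22+24+26 = 124
Base→#101→#102→#104→#103→#105→Base: 27+8+19+20+22+14 = 110
Base→#101→#102→#104→#105→#103→Base: 27+8+19+24+22+25 = 125
Base→#101→#102→#105→#103→#104→Base: 27+8+7+22+20+26 = 110
Base→#101→#102→#105→#104→#103→Base: 27+8+7+24+20+25 = 111
Base→#101→#103→#102→#104→#105→Base: 27+9+17+19+24+14 = 110
Base→#101→#103→#102→#105→#104→Base: 27+9+17+7+24+26 = 110
Base→#101→#103→#104→#102→#105→Base: 27+9+20+19+7+14 = 96
Base→#101→#103→#104→#105→#102→Base: 27+9+20+24+7+21 = 108
Base→#101→#103→#105→#102→#104→Base: 27+9+22+7+19+26 = 110
Base→#101→#103→#105→#104→#102→Base: 27+9+22+24+19+21 = 122
Base→#101→#104→#102→#103→#105→Base: 27+11+19+17+22+14 = 110
Base→#101→#104→#102→#105→#103→Base: 27+11+19+7+22+25 = 111
… (46 more)
Base→#104→#101→#103→#102→#105→Base: 26+11+9+17+7+14 = 84  ← best
The minimum is 84.
One optimal route: Base → #104 → #101 → #103 → #102 → #105 → Base (or its reverse).

Shortest round trip = 84 m.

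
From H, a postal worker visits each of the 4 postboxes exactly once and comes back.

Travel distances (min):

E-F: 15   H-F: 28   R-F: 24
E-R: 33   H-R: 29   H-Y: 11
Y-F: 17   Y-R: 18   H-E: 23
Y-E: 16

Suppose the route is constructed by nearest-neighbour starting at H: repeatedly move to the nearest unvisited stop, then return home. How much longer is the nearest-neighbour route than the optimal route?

4 min longer than the optimal tour.

From H: Y=11, E=23, F=28, R=29 → choose Y (11).
From Y: E=16, F=17, R=18 → choose E (16).
From E: F=15, R=33 → choose F (15).
From F: R=24 → choose R (24).
NN route H → Y → E → F → R → H costs 95.
Optimal: H → Y → R → F → E → H costs 91 (by enumerating all 12 distinct tours).
Excess = 95 − 91 = 4.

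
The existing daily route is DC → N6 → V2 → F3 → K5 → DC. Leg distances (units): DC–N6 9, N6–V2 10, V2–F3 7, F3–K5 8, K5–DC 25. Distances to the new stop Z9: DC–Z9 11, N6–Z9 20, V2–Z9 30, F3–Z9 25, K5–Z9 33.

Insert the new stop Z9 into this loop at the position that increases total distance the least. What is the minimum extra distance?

Minimum extra distance: 19, inserting Z9 between K5 and DC.

Insertion cost between consecutive stops i–j is d(i,Z9) + d(Z9,j) − d(i,j):
  between DC and N6: 11 + 20 − 9 = 22
  between N6 and V2: 20 + 30 − 10 = 40
  between V2 and F3: 30 + 25 − 7 = 48
  between F3 and K5: 25 + 33 − 8 = 50
  between K5 and DC: 33 + 11 − 25 = 19
Cheapest insertion is between K5 and DC, adding 19.
New total = 59 + 19 = 78.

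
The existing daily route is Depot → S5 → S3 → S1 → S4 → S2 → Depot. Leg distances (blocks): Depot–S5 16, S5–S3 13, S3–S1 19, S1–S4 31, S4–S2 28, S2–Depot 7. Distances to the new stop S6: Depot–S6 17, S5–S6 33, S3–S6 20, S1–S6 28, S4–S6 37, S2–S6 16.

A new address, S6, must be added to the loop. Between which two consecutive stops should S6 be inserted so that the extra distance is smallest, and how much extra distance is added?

Insertion cost between consecutive stops i–j is d(i,S6) + d(S6,j) − d(i,j):
  between Depot and S5: 17 + 33 − 16 = 34
  between S5 and S3: 33 + 20 − 13 = 40
  between S3 and S1: 20 + 28 − 19 = 29
  between S1 and S4: 28 + 37 − 31 = 34
  between S4 and S2: 37 + 16 − 28 = 25
  between S2 and Depot: 16 + 17 − 7 = 26
Cheapest insertion is between S4 and S2, adding 25.
New total = 114 + 25 = 139.

Adding 25 blocks by placing S6 on the S4–S2 leg.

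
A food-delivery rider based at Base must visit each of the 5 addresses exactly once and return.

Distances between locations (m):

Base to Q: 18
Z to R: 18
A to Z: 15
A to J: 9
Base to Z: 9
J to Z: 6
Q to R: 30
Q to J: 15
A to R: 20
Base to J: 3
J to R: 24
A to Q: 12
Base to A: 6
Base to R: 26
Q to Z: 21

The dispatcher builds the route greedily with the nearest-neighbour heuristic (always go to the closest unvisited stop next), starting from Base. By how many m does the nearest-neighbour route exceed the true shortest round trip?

Base: J=3, A=6, Z=9, Q=18, R=26 ⇒ J
J: Z=6, A=9, Q=15, R=24 ⇒ Z
Z: A=15, R=18, Q=21 ⇒ A
A: Q=12, R=20 ⇒ Q
Q: R=30 ⇒ R
NN route Base → J → Z → A → Q → R → Base costs 92.
Optimal: Base → A → Q → R → Z → J → Base costs 75 (by enumerating all 60 distinct tours).
Excess = 92 − 75 = 17.

17 m longer than the optimal tour.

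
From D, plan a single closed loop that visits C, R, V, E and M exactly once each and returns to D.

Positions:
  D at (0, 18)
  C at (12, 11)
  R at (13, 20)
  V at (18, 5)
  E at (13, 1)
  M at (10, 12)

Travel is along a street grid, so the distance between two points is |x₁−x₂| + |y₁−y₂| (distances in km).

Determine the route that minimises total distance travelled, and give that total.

Shortest round trip = 74 km.

There are 60 distinct closed tours to check (reversals are equivalent).
D → C → R → V → E → M → D: 19+10+20+9+14+16 = 88
D → C → R → V → M → E → D: 19+10+20+15+14+30 = 108
D → C → R → E → V → M → D: 19+10+19+9+15+16 = 88
D → C → R → E → M → V → D: 19+10+19+14+15+31 = 108
D → C → R → M → V → E → D: 19+10+11+15+9+30 = 94
D → C → R → M → E → V → D: 19+10+11+14+9+31 = 94
D → C → V → R → E → M → D: 19+12+20+19+14+16 = 100
D → C → V → R → M → E → D: 19+12+20+11+14+30 = 106
D → C → V → E → R → M → D: 19+12+9+19+11+16 = 86
D → C → V → E → M → R → D: 19+12+9+14+11+15 = 80
D → C → V → M → R → E → D: 19+12+15+11+19+30 = 106
D → C → V → M → E → R → D: 19+12+15+14+19+15 = 94
D → C → E → R → V → M → D: 19+11+19+20+15+16 = 100
D → C → E → R → M → V → D: 19+11+19+11+15+31 = 106
… (46 more)
D → R → V → E → C → M → D: 15+20+9+11+3+16 = 74  ← best
The minimum is 74.
One optimal route: D → R → V → E → C → M → D (or its reverse).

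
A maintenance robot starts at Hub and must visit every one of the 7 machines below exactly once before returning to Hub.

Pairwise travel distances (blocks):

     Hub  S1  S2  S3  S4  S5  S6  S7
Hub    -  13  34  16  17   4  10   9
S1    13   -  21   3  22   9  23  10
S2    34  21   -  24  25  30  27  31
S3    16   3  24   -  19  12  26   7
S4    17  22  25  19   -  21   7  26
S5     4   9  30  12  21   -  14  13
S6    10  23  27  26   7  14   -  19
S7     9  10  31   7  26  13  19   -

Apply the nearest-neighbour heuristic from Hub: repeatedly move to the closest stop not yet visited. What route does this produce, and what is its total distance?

Hub → [S5:4 / S7:9 / S6:10 / S1:13 / S3:16 / S4:17 / S2:34] → S5 (4)
S5 → [S1:9 / S3:12 / S7:13 / S6:14 / S4:21 / S2:30] → S1 (9)
S1 → [S3:3 / S7:10 / S2:21 / S4:22 / S6:23] → S3 (3)
S3 → [S7:7 / S4:19 / S2:24 / S6:26] → S7 (7)
S7 → [S6:19 / S4:26 / S2:31] → S6 (19)
S6 → [S4:7 / S2:27] → S4 (7)
S4 → [S2:25] → S2 (25)
Return S2→Hub: 34.
Total = 4 + 9 + 3 + 7 + 19 + 7 + 25 + 34 = 108.

Nearest-neighbour total = 108 blocks; route Hub → S5 → S1 → S3 → S7 → S6 → S4 → S2 → Hub.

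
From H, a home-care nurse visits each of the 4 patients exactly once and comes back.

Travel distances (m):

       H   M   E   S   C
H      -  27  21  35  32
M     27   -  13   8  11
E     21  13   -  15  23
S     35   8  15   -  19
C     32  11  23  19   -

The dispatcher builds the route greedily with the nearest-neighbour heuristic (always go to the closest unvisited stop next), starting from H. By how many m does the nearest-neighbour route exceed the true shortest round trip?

Excess over optimum: 6 m.

H: E=21, M=27, C=32, S=35 ⇒ E
E: M=13, S=15, C=23 ⇒ M
M: S=8, C=11 ⇒ S
S: C=19 ⇒ C
NN route H → E → M → S → C → H costs 93.
Optimal: H → E → S → M → C → H costs 87 (by enumerating all 12 distinct tours).
Excess = 93 − 87 = 6.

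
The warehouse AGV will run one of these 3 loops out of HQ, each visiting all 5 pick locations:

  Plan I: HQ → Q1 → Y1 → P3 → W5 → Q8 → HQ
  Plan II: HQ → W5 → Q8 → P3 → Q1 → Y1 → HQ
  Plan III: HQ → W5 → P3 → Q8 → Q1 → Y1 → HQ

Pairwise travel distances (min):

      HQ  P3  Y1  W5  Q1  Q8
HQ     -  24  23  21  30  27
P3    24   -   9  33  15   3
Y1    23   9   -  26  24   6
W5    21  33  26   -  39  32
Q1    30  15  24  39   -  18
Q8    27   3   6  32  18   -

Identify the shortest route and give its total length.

Shortest is Plan II, total 118 min.

Plan I: 30 + 24 + 9 + 33 + 32 + 27 = 155
Plan II: 21 + 32 + 3 + 15 + 24 + 23 = 118
Plan III: 21 + 33 + 3 + 18 + 24 + 23 = 122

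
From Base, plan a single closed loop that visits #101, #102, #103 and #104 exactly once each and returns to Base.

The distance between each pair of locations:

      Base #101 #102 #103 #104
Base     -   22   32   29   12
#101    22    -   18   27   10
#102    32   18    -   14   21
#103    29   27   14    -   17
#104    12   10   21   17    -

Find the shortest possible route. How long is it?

Base→#101→#102→#103→#104→Base: 22+18+14+17+12 = 83
Base→#101→#102→#104→#103→Base: 22+18+21+17+29 = 107
Base→#101→#103→#102→#104→Base: 22+27+14+21+12 = 96
Base→#101→#103→#104→#102→Base: 22+27+17+21+32 = 119
Base→#101→#104→#102→#103→Base: 22+10+21+14+29 = 96
Base→#101→#104→#103→#102→Base: 22+10+17+14+32 = 95
Base→#102→#101→#103→#104→Base: 32+18+27+17+12 = 106
Base→#102→#101→#104→#103→Base: 32+18+10+17+29 = 106
Base→#102→#103→#101→#104→Base: 32+14+27+10+12 = 95
Base→#102→#104→#101→#103→Base: 32+21+10+27+29 = 119
Base→#103→#101→#102→#104→Base: 29+27+18+21+12 = 107
Base→#103→#102→#101→#104→Base: 29+14+18+10+12 = 83
The minimum is 83.
One optimal route: Base → #101 → #102 → #103 → #104 → Base (or its reverse).

Shortest round trip = 83.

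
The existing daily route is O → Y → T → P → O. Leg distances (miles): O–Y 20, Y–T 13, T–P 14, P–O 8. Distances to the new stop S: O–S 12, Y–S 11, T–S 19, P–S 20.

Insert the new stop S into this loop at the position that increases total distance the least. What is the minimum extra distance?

Insertion cost between consecutive stops i–j is d(i,S) + d(S,j) − d(i,j):
  between O and Y: 12 + 11 − 20 = 3
  between Y and T: 11 + 19 − 13 = 17
  between T and P: 19 + 20 − 14 = 25
  between P and O: 20 + 12 − 8 = 24
Cheapest insertion is between O and Y, adding 3.
New total = 55 + 3 = 58.

+3 miles — insert S between O and Y.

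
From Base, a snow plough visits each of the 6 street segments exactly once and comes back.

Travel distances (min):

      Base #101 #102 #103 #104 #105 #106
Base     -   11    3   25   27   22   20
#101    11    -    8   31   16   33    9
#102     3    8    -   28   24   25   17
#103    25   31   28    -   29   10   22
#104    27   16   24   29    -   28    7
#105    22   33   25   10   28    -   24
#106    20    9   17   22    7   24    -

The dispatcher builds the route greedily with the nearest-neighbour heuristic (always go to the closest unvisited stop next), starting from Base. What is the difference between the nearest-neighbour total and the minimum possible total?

2 min longer than the optimal tour.

Base: #102=3, #101=11, #106=20, #105=22, #103=25, #104=27 ⇒ #102
#102: #101=8, #106=17, #104=24, #105=25, #103=28 ⇒ #101
#101: #106=9, #104=16, #103=31, #105=33 ⇒ #106
#106: #104=7, #103=22, #105=24 ⇒ #104
#104: #105=28, #103=29 ⇒ #105
#105: #103=10 ⇒ #103
NN route Base → #102 → #101 → #106 → #104 → #105 → #103 → Base costs 90.
Optimal: Base → #102 → #101 → #104 → #106 → #103 → #105 → Base costs 88 (by enumerating all 360 distinct tours).
Excess = 90 − 88 = 2.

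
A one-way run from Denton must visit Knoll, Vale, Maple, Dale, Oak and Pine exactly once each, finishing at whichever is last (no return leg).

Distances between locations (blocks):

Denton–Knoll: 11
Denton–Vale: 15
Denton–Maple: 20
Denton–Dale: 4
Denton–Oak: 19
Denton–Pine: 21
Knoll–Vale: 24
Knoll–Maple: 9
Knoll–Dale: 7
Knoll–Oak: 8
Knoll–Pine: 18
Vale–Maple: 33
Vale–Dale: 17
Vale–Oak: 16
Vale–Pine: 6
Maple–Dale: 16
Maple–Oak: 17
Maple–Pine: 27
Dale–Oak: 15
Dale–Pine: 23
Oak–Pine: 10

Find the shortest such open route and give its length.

53 blocks — the minimum one-way total.

There are 6! = 720 possible orderings.
Denton→Knoll→Vale→Maple→Dale→Oak→Pine: 11+24+33+16+15+10 = 109
Denton→Knoll→Vale→Maple→Dale→Pine→Oak: 11+24+33+16+23+10 = 117
Denton→Knoll→Vale→Maple→Oak→Dale→Pine: 11+24+33+17+15+23 = 123
Denton→Knoll→Vale→Maple→Oak→Pine→Dale: 11+24+33+17+10+23 = 118
Denton→Knoll→Vale→Maple→Pine→Dale→Oak: 11+24+33+27+23+15 = 133
Denton→Knoll→Vale→Maple→Pine→Oak→Dale: 11+24+33+27+10+15 = 120
Denton→Knoll→Vale→Dale→Maple→Oak→Pine: 11+24+17+16+17+10 = 95
Denton→Knoll→Vale→Dale→Maple→Pine→Oak: 11+24+17+16+27+10 = 105
… (712 more)
Denton→Dale→Knoll→Maple→Oak→Pine→Vale: 4+7+9+17+10+6 = 53  ← best
The minimum is 53.
One shortest path: Denton → Dale → Knoll → Maple → Oak → Pine → Vale.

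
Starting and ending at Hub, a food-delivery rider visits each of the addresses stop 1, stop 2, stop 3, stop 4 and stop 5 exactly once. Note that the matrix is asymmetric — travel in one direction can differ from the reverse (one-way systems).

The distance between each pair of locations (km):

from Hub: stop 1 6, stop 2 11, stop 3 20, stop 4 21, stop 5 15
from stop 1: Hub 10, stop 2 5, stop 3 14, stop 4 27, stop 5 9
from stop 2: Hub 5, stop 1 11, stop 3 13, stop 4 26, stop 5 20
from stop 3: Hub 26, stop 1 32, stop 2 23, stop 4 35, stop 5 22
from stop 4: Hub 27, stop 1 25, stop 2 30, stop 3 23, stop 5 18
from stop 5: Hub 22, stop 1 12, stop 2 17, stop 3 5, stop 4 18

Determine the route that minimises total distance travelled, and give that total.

Hub-stop 1-stop 2-stop 3-stop 4-stop 5-Hub: 6+5+13+35+18+22 = 99
Hub-stop 1-stop 2-stop 3-stop 5-stop 4-Hub: 6+5+13+22+18+27 = 91
Hub-stop 1-stop 2-stop 4-stop 3-stop 5-Hub: 6+5+26+23+22+22 = 104
Hub-stop 1-stop 2-stop 4-stop 5-stop 3-Hub: 6+5+26+18+5+26 = 86
Hub-stop 1-stop 2-stop 5-stop 3-stop 4-Hub: 6+5+20+5+35+27 = 98
Hub-stop 1-stop 2-stop 5-stop 4-stop 3-Hub: 6+5+20+18+23+26 = 98
Hub-stop 1-stop 3-stop 2-stop 4-stop 5-Hub: 6+14+23+26+18+22 = 109
Hub-stop 1-stop 3-stop 2-stop 5-stop 4-Hub: 6+14+23+20+18+27 = 108
Hub-stop 1-stop 3-stop 4-stop 2-stop 5-Hub: 6+14+35+30+20+22 = 127
Hub-stop 1-stop 3-stop 4-stop 5-stop 2-Hub: 6+14+35+18+17+5 = 95
Hub-stop 1-stop 3-stop 5-stop 2-stop 4-Hub: 6+14+22+17+26+27 = 112
Hub-stop 1-stop 3-stop 5-stop 4-stop 2-Hub: 6+14+22+18+30+5 = 95
Hub-stop 1-stop 4-stop 2-stop 3-stop 5-Hub: 6+27+30+13+22+22 = 120
Hub-stop 1-stop 4-stop 2-stop 5-stop 3-Hub: 6+27+30+20+5+26 = 114
… (106 more)
Hub-stop 1-stop 4-stop 5-stop 3-stop 2-Hub: 6+27+18+5+23+5 = 84  ← best
The minimum is 84.
One optimal route: Hub → stop 1 → stop 4 → stop 5 → stop 3 → stop 2 → Hub.

84 km — the shortest possible round trip.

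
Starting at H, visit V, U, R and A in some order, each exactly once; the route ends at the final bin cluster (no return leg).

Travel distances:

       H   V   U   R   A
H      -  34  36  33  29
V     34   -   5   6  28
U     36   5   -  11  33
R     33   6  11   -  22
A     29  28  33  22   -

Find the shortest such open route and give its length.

There are 4! = 24 possible orderings.
H → V → U → R → A: 34+5+11+22 = 72
H → V → U → A → R: 34+5+33+22 = 94
H → V → R → U → A: 34+6+11+33 = 84
H → V → R → A → U: 34+6+22+33 = 95
H → V → A → U → R: 34+28+33+11 = 106
H → V → A → R → U: 34+28+22+11 = 95
H → U → V → R → A: 36+5+6+22 = 69
H → U → V → A → R: 36+5+28+22 = 91
H → U → R → V → A: 36+11+6+28 = 81
H → U → R → A → V: 36+11+22+28 = 97
H → U → A → V → R: 36+33+28+6 = 103
H → U → A → R → V: 36+33+22+6 = 97
H → R → V → U → A: 33+6+5+33 = 77
H → R → V → A → U: 33+6+28+33 = 100
… (10 more)
H → A → R → V → U: 29+22+6+5 = 62  ← best
The minimum is 62.
One shortest path: H → A → R → V → U.

Shortest open route: 62.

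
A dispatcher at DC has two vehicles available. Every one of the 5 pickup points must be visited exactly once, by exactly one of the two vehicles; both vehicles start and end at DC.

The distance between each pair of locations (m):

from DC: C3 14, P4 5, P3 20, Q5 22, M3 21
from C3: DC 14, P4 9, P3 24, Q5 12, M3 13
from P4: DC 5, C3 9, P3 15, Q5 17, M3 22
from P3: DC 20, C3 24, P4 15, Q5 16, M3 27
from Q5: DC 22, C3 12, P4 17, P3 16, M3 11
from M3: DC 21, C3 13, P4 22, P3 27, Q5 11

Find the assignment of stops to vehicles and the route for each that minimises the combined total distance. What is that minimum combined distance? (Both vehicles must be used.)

Check every non-empty split of the stops between the two vehicles; for each half take its own optimal tour:
  {C3} + {P4, P3, Q5, M3}: 28 + 68 = 96
  {P4} + {C3, P3, Q5, M3}: 10 + 74 = 84
  {C3, P4} + {P3, Q5, M3}: 28 + 68 = 96
  {P3} + {C3, P4, Q5, M3}: 40 + 58 = 98
  {C3, P3} + {P4, Q5, M3}: 58 + 54 = 112
  {P4, P3} + {C3, Q5, M3}: 40 + 58 = 98
  … (15 splits in total)
Best: vehicle 1 DC → P4 → DC = 10; vehicle 2 DC → C3 → M3 → Q5 → P3 → DC = 74; combined 84.

84 m — the smallest possible combined total.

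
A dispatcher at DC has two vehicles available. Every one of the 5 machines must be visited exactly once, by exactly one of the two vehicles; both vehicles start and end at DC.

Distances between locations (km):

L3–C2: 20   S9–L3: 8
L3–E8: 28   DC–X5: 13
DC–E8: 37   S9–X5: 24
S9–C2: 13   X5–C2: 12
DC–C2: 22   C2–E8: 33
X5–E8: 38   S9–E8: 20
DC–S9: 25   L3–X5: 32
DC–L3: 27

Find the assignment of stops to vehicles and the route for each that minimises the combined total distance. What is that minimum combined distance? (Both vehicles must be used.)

133 km — the smallest possible combined total.

There are 2^4 − 1 = 15 ways to divide the 5 stops into two non-empty groups. For each, the best each vehicle can do is its own shortest tour through its group:
  {S9} + {L3, X5, C2, E8}: 50 + 110 = 160
  {L3} + {S9, X5, C2, E8}: 54 + 95 = 149
  {S9, L3} + {X5, C2, E8}: 60 + 95 = 155
  {X5} + {S9, L3, C2, E8}: 26 + 107 = 133
  {S9, X5} + {L3, C2, E8}: 62 + 107 = 169
  {L3, X5} + {S9, C2, E8}: 72 + 92 = 164
  … (15 splits in total)
Best: vehicle 1 DC → X5 → DC = 26; vehicle 2 DC → C2 → L3 → S9 → E8 → DC = 107; combined 133.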